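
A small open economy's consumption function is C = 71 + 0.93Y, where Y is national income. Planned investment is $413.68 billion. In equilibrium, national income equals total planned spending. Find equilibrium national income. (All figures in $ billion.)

Y = 6924

Y = C + I = 71 + 0.93Y + 413.68
Y − 0.93Y = 484.68
0.07Y = 484.68, so Y = 484.68/0.07 = 6924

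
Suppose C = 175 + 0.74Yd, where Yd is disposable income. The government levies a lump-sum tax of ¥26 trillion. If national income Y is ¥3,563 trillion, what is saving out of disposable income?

Yd = Y − T = 3563 − 26 = 3537
C = 175 + 0.74(3537) = 175 + 2617.38 = 2792.38
S = Yd − C = 3537 − 2792.38 = 744.62

S = 744.62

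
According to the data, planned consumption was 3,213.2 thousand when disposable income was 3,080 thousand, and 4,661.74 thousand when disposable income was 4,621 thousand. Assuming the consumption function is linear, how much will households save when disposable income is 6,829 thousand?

MPC = (4661.74 − 3213.2)/(4621 − 3080) = 1448.54/1541 = 0.94
a = 3213.2 − 0.94(3080) = 3213.2 − 2895.2 = 318
C = 318 + 0.94(6829) = 6737.26
S = 6829 − 6737.26 = 91.74

S = 91.74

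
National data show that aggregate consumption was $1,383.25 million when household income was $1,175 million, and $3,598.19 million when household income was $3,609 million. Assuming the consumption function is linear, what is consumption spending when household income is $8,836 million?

MPC = (3598.19 − 1383.25)/(3609 − 1175) = 2214.94/2434 = 0.91
a = 1383.25 − 0.91(1175) = 1383.25 − 1069.25 = 314
C = 314 + 0.91(8836) = 314 + 8040.76 = 8354.76

C = 8354.76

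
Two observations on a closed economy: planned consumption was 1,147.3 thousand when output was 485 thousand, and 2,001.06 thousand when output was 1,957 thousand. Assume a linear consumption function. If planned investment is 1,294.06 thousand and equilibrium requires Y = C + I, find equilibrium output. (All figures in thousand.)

Y = 5143

MPC = (2001.06 − 1147.3)/(1957 − 485) = 853.76/1472 = 0.58
a = 1147.3 − 0.58(485) = 866
Equilibrium: Y = 866 + 0.58Y + 1294.06
0.42Y = 2160.06, so Y = 2160.06/0.42 = 5143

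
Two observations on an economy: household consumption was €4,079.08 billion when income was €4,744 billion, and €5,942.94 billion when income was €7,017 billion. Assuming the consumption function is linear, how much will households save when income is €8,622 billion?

S = 1362.96

MPC = (5942.94 − 4079.08)/(7017 − 4744) = 1863.86/2273 = 0.82
a = 4079.08 − 0.82(4744) = 4079.08 − 3890.08 = 189
C = 189 + 0.82(8622) = 7259.04
S = 8622 − 7259.04 = 1362.96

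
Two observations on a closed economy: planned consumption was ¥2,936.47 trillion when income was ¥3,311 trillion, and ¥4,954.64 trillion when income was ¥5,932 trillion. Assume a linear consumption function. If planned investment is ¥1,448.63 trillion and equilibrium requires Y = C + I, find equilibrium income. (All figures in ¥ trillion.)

MPC = (4954.64 − 2936.47)/(5932 − 3311) = 2018.17/2621 = 0.77
a = 2936.47 − 0.77(3311) = 387
Equilibrium: Y = 387 + 0.77Y + 1448.63
0.23Y = 1835.63, so Y = 1835.63/0.23 = 7981

Y = 7981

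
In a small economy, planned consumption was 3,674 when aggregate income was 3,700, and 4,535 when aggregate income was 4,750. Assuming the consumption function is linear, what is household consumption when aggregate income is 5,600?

C = 5232

MPC = (4535 − 3674)/(4750 − 3700) = 861/1050 = 0.82
a = 3674 − 0.82(3700) = 3674 − 3034 = 640
C = 640 + 0.82(5600) = 640 + 4592 = 5232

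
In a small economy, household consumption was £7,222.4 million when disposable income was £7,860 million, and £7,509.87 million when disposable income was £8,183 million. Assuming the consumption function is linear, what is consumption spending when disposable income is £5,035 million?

MPC = (7509.87 − 7222.4)/(8183 − 7860) = 287.47/323 = 0.89
a = 7222.4 − 0.89(7860) = 7222.4 − 6995.4 = 227
C = 227 + 0.89(5035) = 227 + 4481.15 = 4708.15

C = 4708.15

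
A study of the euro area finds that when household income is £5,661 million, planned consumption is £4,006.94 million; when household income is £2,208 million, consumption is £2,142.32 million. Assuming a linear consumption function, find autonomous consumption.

a = 950

MPC = ΔC/ΔY = (4006.94 − 2142.32)/(5661 − 2208) = 1864.62/3453 = 0.54
a = C − MPC·Y = 2142.32 − 0.54(2208) = 2142.32 − 1192.32 = 950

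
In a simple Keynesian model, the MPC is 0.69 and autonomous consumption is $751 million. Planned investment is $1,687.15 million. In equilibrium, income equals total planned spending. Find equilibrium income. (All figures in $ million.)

Y = 7865

Y = C + I = 751 + 0.69Y + 1687.15
Y − 0.69Y = 2438.15
0.31Y = 2438.15, so Y = 2438.15/0.31 = 7865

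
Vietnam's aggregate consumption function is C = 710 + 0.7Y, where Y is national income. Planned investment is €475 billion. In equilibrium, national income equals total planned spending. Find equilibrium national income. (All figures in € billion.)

Y = C + I = 710 + 0.7Y + 475
Y − 0.7Y = 1185
0.3Y = 1185, so Y = 1185/0.3 = 3950

Y = 3950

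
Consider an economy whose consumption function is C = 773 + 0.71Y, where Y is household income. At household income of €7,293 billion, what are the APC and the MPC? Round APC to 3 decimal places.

APC = 0.816; MPC = 0.71

MPC = 0.71 (the slope of the consumption function)
C = 773 + 0.71(7293) = 5951.03, so APC = 5951.03/7293 = 0.816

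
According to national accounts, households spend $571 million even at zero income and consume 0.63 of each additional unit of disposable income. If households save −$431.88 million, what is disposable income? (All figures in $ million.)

S = Y − C = -571 + 0.37Y
-571 + 0.37Y = -431.88, so 0.37Y = 139.12 and Y = 376

Y = 376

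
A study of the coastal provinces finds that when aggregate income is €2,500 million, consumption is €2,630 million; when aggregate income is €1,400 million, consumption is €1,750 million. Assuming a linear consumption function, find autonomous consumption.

MPC = ΔC/ΔY = (2630 − 1750)/(2500 − 1400) = 880/1100 = 0.8
a = C − MPC·Y = 1750 − 0.8(1400) = 1750 − 1120 = 630

a = 630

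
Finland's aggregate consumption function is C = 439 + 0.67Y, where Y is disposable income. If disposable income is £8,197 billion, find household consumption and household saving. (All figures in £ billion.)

C = 5930.99; S = 2266.01

C = 439 + 0.67(8197) = 439 + 5491.99 = 5930.99
S = Y − C = 8197 − 5930.99 = 2266.01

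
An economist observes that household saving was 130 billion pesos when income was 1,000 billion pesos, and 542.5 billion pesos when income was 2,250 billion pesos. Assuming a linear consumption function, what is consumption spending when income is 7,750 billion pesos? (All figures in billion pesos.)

MPS = ΔS/ΔY = (542.5 − 130)/(2250 − 1000) = 412.5/1250 = 0.33
MPC = 1 − MPS = 0.67
Autonomous saving = 130 − 0.33(1000) = -200, so a = 200
C = 200 + 0.67(7750) = 200 + 5192.5 = 5392.5

C = 5392.5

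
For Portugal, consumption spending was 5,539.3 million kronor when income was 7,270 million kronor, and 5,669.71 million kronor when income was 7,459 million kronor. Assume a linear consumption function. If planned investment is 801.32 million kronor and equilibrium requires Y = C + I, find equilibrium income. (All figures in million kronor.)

Y = 4272

MPC = (5669.71 − 5539.3)/(7459 − 7270) = 130.41/189 = 0.69
a = 5539.3 − 0.69(7270) = 523
Equilibrium: Y = 523 + 0.69Y + 801.32
0.31Y = 1324.32, so Y = 1324.32/0.31 = 4272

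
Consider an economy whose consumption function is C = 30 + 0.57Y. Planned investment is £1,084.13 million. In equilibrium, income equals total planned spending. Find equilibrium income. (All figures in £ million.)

Y = 2591

Y = C + I = 30 + 0.57Y + 1084.13
Y − 0.57Y = 1114.13
0.43Y = 1114.13, so Y = 1114.13/0.43 = 2591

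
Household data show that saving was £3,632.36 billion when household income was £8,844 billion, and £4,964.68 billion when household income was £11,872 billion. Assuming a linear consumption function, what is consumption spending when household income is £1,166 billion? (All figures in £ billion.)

MPS = ΔS/ΔY = (4964.68 − 3632.36)/(11872 − 8844) = 1332.32/3028 = 0.44
MPC = 1 − MPS = 0.56
Autonomous saving = 3632.36 − 0.44(8844) = -259, so a = 259
C = 259 + 0.56(1166) = 259 + 652.96 = 911.96

C = 911.96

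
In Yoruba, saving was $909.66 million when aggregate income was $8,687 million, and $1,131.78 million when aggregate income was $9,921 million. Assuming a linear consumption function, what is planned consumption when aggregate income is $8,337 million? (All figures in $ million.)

C = 7490.34

MPS = ΔS/ΔY = (1131.78 − 909.66)/(9921 − 8687) = 222.12/1234 = 0.18
MPC = 1 − MPS = 0.82
Autonomous saving = 909.66 − 0.18(8687) = -654, so a = 654
C = 654 + 0.82(8337) = 654 + 6836.34 = 7490.34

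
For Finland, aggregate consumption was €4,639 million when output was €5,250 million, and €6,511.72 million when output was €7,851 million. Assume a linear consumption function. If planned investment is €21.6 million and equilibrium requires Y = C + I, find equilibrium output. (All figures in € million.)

MPC = (6511.72 − 4639)/(7851 − 5250) = 1872.72/2601 = 0.72
a = 4639 − 0.72(5250) = 859
Equilibrium: Y = 859 + 0.72Y + 21.6
0.28Y = 880.6, so Y = 880.6/0.28 = 3145

Y = 3145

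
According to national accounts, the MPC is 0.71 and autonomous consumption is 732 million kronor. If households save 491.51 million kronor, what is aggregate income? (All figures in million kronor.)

S = Y − C = -732 + 0.29Y
-732 + 0.29Y = 491.51, so 0.29Y = 1223.51 and Y = 4219

Y = 4219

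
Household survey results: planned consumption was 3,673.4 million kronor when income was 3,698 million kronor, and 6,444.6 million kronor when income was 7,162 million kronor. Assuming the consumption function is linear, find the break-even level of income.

Y = 3575

MPC = (6444.6 − 3673.4)/(7162 − 3698) = 2771.2/3464 = 0.8
a = 3673.4 − 0.8(3698) = 3673.4 − 2958.4 = 715
Break-even: Y = a/(1−MPC) = 715/0.2 = 3575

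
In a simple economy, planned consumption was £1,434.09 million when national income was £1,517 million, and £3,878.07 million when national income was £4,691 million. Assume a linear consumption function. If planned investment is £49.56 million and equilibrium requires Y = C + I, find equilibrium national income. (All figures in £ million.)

MPC = (3878.07 − 1434.09)/(4691 − 1517) = 2443.98/3174 = 0.77
a = 1434.09 − 0.77(1517) = 266
Equilibrium: Y = 266 + 0.77Y + 49.56
0.23Y = 315.56, so Y = 315.56/0.23 = 1372

Y = 1372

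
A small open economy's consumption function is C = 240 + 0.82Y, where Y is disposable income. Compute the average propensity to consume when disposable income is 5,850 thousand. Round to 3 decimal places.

APC = 0.861

C = 240 + 0.82(5850) = 5037
APC = C/Y = 5037/5850 = 0.861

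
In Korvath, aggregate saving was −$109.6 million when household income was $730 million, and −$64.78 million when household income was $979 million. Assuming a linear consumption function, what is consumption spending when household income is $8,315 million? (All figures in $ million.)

MPS = ΔS/ΔY = (-64.78 − (-109.6))/(979 − 730) = 44.82/249 = 0.18
MPC = 1 − MPS = 0.82
Autonomous saving = -109.6 − 0.18(730) = -241, so a = 241
C = 241 + 0.82(8315) = 241 + 6818.3 = 7059.3

C = 7059.3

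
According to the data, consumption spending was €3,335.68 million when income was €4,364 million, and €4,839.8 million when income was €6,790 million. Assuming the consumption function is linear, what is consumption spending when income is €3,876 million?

C = 3033.12

MPC = (4839.8 − 3335.68)/(6790 − 4364) = 1504.12/2426 = 0.62
a = 3335.68 − 0.62(4364) = 3335.68 − 2705.68 = 630
C = 630 + 0.62(3876) = 630 + 2403.12 = 3033.12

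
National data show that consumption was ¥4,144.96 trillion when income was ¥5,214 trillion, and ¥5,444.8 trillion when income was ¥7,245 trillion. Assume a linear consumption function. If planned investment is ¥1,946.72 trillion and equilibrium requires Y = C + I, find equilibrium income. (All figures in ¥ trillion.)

Y = 7652

MPC = (5444.8 − 4144.96)/(7245 − 5214) = 1299.84/2031 = 0.64
a = 4144.96 − 0.64(5214) = 808
Equilibrium: Y = 808 + 0.64Y + 1946.72
0.36Y = 2754.72, so Y = 2754.72/0.36 = 7652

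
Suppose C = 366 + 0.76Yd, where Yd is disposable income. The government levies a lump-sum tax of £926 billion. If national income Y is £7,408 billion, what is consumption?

C = 5292.32

Yd = Y − T = 7408 − 926 = 6482
C = 366 + 0.76(6482) = 366 + 4926.32 = 5292.32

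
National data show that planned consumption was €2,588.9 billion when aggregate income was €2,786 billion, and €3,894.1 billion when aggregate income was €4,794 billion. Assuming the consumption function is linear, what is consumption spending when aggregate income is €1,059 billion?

C = 1466.35

MPC = (3894.1 − 2588.9)/(4794 − 2786) = 1305.2/2008 = 0.65
a = 2588.9 − 0.65(2786) = 2588.9 − 1810.9 = 778
C = 778 + 0.65(1059) = 778 + 688.35 = 1466.35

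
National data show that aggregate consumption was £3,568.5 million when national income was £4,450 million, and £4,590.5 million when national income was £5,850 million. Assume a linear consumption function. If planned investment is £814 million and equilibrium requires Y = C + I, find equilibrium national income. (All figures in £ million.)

Y = 4200

MPC = (4590.5 − 3568.5)/(5850 − 4450) = 1022/1400 = 0.73
a = 3568.5 − 0.73(4450) = 320
Equilibrium: Y = 320 + 0.73Y + 814
0.27Y = 1134, so Y = 1134/0.27 = 4200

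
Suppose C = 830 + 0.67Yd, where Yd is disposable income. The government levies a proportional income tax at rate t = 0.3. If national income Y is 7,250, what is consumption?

Yd = (1 − 0.3)(7250) = 0.7(7250) = 5075
C = 830 + 0.67(5075) = 830 + 3400.25 = 4230.25

C = 4230.25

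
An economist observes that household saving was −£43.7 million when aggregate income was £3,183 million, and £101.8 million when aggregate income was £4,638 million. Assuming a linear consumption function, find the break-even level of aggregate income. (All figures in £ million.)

Y = 3620

MPS = ΔS/ΔY = (101.8 − (-43.7))/(4638 − 3183) = 145.5/1455 = 0.1
MPC = 1 − MPS = 0.9
From S(3183) = -43.7: −a + 0.1(3183) = -43.7, so a = 318.3 − (-43.7) = 362
Break-even (S = 0): Y = a/MPS = 362/0.1 = 3620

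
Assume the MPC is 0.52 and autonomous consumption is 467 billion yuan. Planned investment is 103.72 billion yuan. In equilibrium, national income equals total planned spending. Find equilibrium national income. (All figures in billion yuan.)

Y = C + I = 467 + 0.52Y + 103.72
Y − 0.52Y = 570.72
0.48Y = 570.72, so Y = 570.72/0.48 = 1189

Y = 1189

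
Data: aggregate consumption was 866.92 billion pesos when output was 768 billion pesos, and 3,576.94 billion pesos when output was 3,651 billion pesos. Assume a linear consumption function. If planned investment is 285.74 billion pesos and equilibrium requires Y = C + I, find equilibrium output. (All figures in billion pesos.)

MPC = (3576.94 − 866.92)/(3651 − 768) = 2710.02/2883 = 0.94
a = 866.92 − 0.94(768) = 145
Equilibrium: Y = 145 + 0.94Y + 285.74
0.06Y = 430.74, so Y = 430.74/0.06 = 7179

Y = 7179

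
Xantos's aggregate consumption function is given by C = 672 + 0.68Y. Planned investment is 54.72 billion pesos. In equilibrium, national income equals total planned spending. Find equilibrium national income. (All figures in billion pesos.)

Y = C + I = 672 + 0.68Y + 54.72
Y − 0.68Y = 726.72
0.32Y = 726.72, so Y = 726.72/0.32 = 2271

Y = 2271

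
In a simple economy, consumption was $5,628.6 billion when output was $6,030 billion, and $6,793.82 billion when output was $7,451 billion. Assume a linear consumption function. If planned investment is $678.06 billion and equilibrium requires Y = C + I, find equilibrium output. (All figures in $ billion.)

MPC = (6793.82 − 5628.6)/(7451 − 6030) = 1165.22/1421 = 0.82
a = 5628.6 − 0.82(6030) = 684
Equilibrium: Y = 684 + 0.82Y + 678.06
0.18Y = 1362.06, so Y = 1362.06/0.18 = 7567

Y = 7567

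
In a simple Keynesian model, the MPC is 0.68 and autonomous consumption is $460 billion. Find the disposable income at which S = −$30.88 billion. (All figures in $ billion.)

S = Y − C = -460 + 0.32Y
-460 + 0.32Y = -30.88, so 0.32Y = 429.12 and Y = 1341

Y = 1341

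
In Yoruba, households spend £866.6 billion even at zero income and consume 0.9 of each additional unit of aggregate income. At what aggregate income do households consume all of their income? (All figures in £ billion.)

Y = 8666

At break-even, C = Y: 866.6 + 0.9Y = Y
0.1Y = 866.6, so Y = 866.6/0.1 = 8666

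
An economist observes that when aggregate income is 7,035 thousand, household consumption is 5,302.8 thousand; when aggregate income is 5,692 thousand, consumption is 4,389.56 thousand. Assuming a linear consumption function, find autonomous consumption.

MPC = ΔC/ΔY = (5302.8 − 4389.56)/(7035 − 5692) = 913.24/1343 = 0.68
a = C − MPC·Y = 4389.56 − 0.68(5692) = 4389.56 − 3870.56 = 519

a = 519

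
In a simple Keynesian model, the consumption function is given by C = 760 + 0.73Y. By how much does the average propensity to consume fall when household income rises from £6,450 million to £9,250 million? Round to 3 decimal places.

ΔAPC = 0.036

At Y = 6450: C = 760 + 0.73(6450) = 5468.5, APC = 5468.5/6450 = 0.8478
At Y = 9250: C = 7512.5, APC = 7512.5/9250 = 0.8122
Fall in APC = 0.8478 − 0.8122 = 0.0356 ≈ 0.036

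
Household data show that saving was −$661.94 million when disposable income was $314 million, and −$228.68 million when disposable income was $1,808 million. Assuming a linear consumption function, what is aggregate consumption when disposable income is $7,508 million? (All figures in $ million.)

MPS = ΔS/ΔY = (-228.68 − (-661.94))/(1808 − 314) = 433.26/1494 = 0.29
MPC = 1 − MPS = 0.71
Autonomous saving = -661.94 − 0.29(314) = -753, so a = 753
C = 753 + 0.71(7508) = 753 + 5330.68 = 6083.68

C = 6083.68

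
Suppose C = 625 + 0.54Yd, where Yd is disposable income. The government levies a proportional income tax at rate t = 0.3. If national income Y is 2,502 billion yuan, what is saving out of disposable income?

Yd = (1 − 0.3)(2502) = 0.7(2502) = 1751.4
C = 625 + 0.54(1751.4) = 625 + 945.756 = 1570.756
S = Yd − C = 1751.4 − 1570.756 = 180.644

S = 180.644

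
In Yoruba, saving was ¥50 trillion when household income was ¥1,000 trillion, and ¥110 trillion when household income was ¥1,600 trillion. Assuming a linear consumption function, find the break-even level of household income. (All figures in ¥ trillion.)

Y = 500

MPS = ΔS/ΔY = (110 − 50)/(1600 − 1000) = 60/600 = 0.1
MPC = 1 − MPS = 0.9
From S(1000) = 50: −a + 0.1(1000) = 50, so a = 100 − 50 = 50
Break-even (S = 0): Y = a/MPS = 50/0.1 = 500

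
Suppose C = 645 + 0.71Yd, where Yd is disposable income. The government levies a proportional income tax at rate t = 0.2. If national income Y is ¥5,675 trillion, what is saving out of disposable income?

S = 671.6

Yd = (1 − 0.2)(5675) = 0.8(5675) = 4540
C = 645 + 0.71(4540) = 645 + 3223.4 = 3868.4
S = Yd − C = 4540 − 3868.4 = 671.6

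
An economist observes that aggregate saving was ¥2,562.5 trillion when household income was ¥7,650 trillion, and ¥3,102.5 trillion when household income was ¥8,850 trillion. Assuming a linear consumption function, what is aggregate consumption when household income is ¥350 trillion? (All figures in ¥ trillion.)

C = 1072.5

MPS = ΔS/ΔY = (3102.5 − 2562.5)/(8850 − 7650) = 540/1200 = 0.45
MPC = 1 − MPS = 0.55
Autonomous saving = 2562.5 − 0.45(7650) = -880, so a = 880
C = 880 + 0.55(350) = 880 + 192.5 = 1072.5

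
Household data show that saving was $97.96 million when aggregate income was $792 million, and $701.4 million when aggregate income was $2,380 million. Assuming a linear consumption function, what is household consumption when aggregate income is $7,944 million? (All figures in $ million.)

C = 5128.28

MPS = ΔS/ΔY = (701.4 − 97.96)/(2380 − 792) = 603.44/1588 = 0.38
MPC = 1 − MPS = 0.62
Autonomous saving = 97.96 − 0.38(792) = -203, so a = 203
C = 203 + 0.62(7944) = 203 + 4925.28 = 5128.28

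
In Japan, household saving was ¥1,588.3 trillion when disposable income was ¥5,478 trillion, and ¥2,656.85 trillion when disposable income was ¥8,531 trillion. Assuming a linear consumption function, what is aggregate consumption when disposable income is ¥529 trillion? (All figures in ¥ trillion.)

MPS = ΔS/ΔY = (2656.85 − 1588.3)/(8531 − 5478) = 1068.55/3053 = 0.35
MPC = 1 − MPS = 0.65
Autonomous saving = 1588.3 − 0.35(5478) = -329, so a = 329
C = 329 + 0.65(529) = 329 + 343.85 = 672.85

C = 672.85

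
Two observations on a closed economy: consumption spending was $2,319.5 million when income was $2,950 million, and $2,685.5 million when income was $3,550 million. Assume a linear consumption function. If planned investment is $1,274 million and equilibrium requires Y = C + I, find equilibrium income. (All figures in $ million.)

MPC = (2685.5 − 2319.5)/(3550 − 2950) = 366/600 = 0.61
a = 2319.5 − 0.61(2950) = 520
Equilibrium: Y = 520 + 0.61Y + 1274
0.39Y = 1794, so Y = 1794/0.39 = 4600

Y = 4600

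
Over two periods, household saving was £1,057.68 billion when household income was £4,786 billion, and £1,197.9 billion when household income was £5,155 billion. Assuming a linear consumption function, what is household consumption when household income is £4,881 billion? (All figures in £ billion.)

C = 3787.22

MPS = ΔS/ΔY = (1197.9 − 1057.68)/(5155 − 4786) = 140.22/369 = 0.38
MPC = 1 − MPS = 0.62
Autonomous saving = 1057.68 − 0.38(4786) = -761, so a = 761
C = 761 + 0.62(4881) = 761 + 3026.22 = 3787.22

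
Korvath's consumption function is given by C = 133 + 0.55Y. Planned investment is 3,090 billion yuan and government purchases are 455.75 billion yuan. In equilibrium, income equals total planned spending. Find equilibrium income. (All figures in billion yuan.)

Y = C + I + G = 133 + 0.55Y + 3090 + 455.75
Y − 0.55Y = 3678.75
0.45Y = 3678.75, so Y = 3678.75/0.45 = 8175

Y = 8175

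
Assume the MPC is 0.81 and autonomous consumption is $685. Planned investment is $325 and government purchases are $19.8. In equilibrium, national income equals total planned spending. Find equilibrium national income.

Y = 5420

Y = C + I + G = 685 + 0.81Y + 325 + 19.8
Y − 0.81Y = 1029.8
0.19Y = 1029.8, so Y = 1029.8/0.19 = 5420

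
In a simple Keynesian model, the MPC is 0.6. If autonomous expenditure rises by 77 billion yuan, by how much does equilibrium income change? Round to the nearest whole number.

The multiplier is 1/(1 − MPC) = 1/0.4.
ΔY = 77/0.4 = 192.50 ≈ 193

ΔY ≈ 193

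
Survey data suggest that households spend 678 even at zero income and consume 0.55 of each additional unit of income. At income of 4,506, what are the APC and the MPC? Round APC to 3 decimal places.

APC = 0.700; MPC = 0.55

MPC = 0.55 (the slope of the consumption function)
C = 678 + 0.55(4506) = 3156.3, so APC = 3156.3/4506 = 0.700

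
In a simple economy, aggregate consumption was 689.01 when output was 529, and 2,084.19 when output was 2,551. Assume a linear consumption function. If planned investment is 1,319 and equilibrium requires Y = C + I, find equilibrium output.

Y = 5300

MPC = (2084.19 − 689.01)/(2551 − 529) = 1395.18/2022 = 0.69
a = 689.01 − 0.69(529) = 324
Equilibrium: Y = 324 + 0.69Y + 1319
0.31Y = 1643, so Y = 1643/0.31 = 5300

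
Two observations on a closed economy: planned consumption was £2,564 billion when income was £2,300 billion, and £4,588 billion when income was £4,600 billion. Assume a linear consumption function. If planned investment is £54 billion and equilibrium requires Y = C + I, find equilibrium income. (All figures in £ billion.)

Y = 4950

MPC = (4588 − 2564)/(4600 − 2300) = 2024/2300 = 0.88
a = 2564 − 0.88(2300) = 540
Equilibrium: Y = 540 + 0.88Y + 54
0.12Y = 594, so Y = 594/0.12 = 4950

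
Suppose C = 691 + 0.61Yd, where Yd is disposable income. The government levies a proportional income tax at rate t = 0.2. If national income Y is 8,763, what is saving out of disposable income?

S = 2043.056

Yd = (1 − 0.2)(8763) = 0.8(8763) = 7010.4
C = 691 + 0.61(7010.4) = 691 + 4276.344 = 4967.344
S = Yd − C = 7010.4 − 4967.344 = 2043.056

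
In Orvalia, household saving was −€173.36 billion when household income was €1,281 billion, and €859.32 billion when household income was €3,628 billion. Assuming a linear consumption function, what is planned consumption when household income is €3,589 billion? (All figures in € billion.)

MPS = ΔS/ΔY = (859.32 − (-173.36))/(3628 − 1281) = 1032.68/2347 = 0.44
MPC = 1 − MPS = 0.56
Autonomous saving = -173.36 − 0.44(1281) = -737, so a = 737
C = 737 + 0.56(3589) = 737 + 2009.84 = 2746.84

C = 2746.84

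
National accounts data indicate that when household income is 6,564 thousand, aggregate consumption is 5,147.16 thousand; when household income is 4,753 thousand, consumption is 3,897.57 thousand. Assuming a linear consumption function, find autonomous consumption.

a = 618

MPC = ΔC/ΔY = (5147.16 − 3897.57)/(6564 − 4753) = 1249.59/1811 = 0.69
a = C − MPC·Y = 3897.57 − 0.69(4753) = 3897.57 − 3279.57 = 618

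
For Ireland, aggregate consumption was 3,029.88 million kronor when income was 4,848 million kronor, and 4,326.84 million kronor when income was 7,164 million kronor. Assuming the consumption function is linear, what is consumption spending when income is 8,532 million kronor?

C = 5092.92

MPC = (4326.84 − 3029.88)/(7164 − 4848) = 1296.96/2316 = 0.56
a = 3029.88 − 0.56(4848) = 3029.88 − 2714.88 = 315
C = 315 + 0.56(8532) = 315 + 4777.92 = 5092.92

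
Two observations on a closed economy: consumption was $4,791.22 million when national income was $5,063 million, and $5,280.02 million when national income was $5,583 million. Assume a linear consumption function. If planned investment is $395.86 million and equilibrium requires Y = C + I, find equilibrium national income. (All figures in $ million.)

MPC = (5280.02 − 4791.22)/(5583 − 5063) = 488.8/520 = 0.94
a = 4791.22 − 0.94(5063) = 32
Equilibrium: Y = 32 + 0.94Y + 395.86
0.06Y = 427.86, so Y = 427.86/0.06 = 7131

Y = 7131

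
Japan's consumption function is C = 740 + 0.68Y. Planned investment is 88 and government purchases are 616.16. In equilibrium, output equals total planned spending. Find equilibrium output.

Y = C + I + G = 740 + 0.68Y + 88 + 616.16
Y − 0.68Y = 1444.16
0.32Y = 1444.16, so Y = 1444.16/0.32 = 4513

Y = 4513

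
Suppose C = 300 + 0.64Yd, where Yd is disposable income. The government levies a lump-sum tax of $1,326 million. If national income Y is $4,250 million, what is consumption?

Yd = Y − T = 4250 − 1326 = 2924
C = 300 + 0.64(2924) = 300 + 1871.36 = 2171.36

C = 2171.36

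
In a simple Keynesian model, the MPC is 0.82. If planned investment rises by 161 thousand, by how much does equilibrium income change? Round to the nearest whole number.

The multiplier is 1/(1 − MPC) = 1/0.18.
ΔY = 161/0.18 = 894.44 ≈ 894

ΔY ≈ 894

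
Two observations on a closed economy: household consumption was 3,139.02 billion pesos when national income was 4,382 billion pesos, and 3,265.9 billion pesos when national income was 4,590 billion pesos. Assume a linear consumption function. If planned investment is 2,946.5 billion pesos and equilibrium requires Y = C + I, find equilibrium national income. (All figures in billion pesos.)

Y = 8750

MPC = (3265.9 − 3139.02)/(4590 − 4382) = 126.88/208 = 0.61
a = 3139.02 − 0.61(4382) = 466
Equilibrium: Y = 466 + 0.61Y + 2946.5
0.39Y = 3412.5, so Y = 3412.5/0.39 = 8750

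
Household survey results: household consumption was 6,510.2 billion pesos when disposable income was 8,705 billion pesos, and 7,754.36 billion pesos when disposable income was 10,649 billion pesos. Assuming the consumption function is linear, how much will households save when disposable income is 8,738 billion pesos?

MPC = (7754.36 − 6510.2)/(10649 − 8705) = 1244.16/1944 = 0.64
a = 6510.2 − 0.64(8705) = 6510.2 − 5571.2 = 939
C = 939 + 0.64(8738) = 6531.32
S = 8738 − 6531.32 = 2206.68

S = 2206.68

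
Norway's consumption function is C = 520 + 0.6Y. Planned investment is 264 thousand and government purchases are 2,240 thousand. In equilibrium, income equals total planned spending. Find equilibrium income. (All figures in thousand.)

Y = C + I + G = 520 + 0.6Y + 264 + 2240
Y − 0.6Y = 3024
0.4Y = 3024, so Y = 3024/0.4 = 7560

Y = 7560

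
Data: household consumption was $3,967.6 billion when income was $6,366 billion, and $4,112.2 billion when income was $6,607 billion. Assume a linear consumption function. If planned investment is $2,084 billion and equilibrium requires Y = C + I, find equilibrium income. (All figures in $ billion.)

Y = 5580

MPC = (4112.2 − 3967.6)/(6607 − 6366) = 144.6/241 = 0.6
a = 3967.6 − 0.6(6366) = 148
Equilibrium: Y = 148 + 0.6Y + 2084
0.4Y = 2232, so Y = 2232/0.4 = 5580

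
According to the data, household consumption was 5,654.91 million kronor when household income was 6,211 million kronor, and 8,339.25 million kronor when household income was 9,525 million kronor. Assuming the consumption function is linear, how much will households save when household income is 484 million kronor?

S = -532.04

MPC = (8339.25 − 5654.91)/(9525 − 6211) = 2684.34/3314 = 0.81
a = 5654.91 − 0.81(6211) = 5654.91 − 5030.91 = 624
C = 624 + 0.81(484) = 1016.04
S = 484 − 1016.04 = -532.04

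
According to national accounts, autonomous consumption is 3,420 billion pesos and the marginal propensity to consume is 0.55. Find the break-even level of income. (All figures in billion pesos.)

Y = 7600

At break-even, C = Y: 3420 + 0.55Y = Y
0.45Y = 3420, so Y = 3420/0.45 = 7600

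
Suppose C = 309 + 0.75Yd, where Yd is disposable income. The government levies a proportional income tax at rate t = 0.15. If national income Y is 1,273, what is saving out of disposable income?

Yd = (1 − 0.15)(1273) = 0.85(1273) = 1082.05
C = 309 + 0.75(1082.05) = 309 + 811.5375 = 1120.5375
S = Yd − C = 1082.05 − 1120.5375 = -38.4875

S = -38.4875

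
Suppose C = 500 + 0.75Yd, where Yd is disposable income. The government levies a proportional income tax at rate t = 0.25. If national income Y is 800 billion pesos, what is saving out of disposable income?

Yd = (1 − 0.25)(800) = 0.75(800) = 600
C = 500 + 0.75(600) = 500 + 450 = 950
S = Yd − C = 600 − 950 = -350

S = -350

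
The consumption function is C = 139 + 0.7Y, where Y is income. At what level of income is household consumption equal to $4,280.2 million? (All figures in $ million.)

Y = 5916

139 + 0.7Y = 4280.2
0.7Y = 4141.2, so Y = 4141.2/0.7 = 5916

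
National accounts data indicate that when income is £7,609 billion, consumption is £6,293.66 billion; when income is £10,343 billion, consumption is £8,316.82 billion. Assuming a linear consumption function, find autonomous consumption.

MPC = ΔC/ΔY = (8316.82 − 6293.66)/(10343 − 7609) = 2023.16/2734 = 0.74
a = C − MPC·Y = 6293.66 − 0.74(7609) = 6293.66 − 5630.66 = 663

a = 663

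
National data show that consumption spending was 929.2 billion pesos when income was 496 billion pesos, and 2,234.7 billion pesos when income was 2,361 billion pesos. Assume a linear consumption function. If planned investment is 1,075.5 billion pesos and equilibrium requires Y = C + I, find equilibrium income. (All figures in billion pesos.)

Y = 5525

MPC = (2234.7 − 929.2)/(2361 − 496) = 1305.5/1865 = 0.7
a = 929.2 − 0.7(496) = 582
Equilibrium: Y = 582 + 0.7Y + 1075.5
0.3Y = 1657.5, so Y = 1657.5/0.3 = 5525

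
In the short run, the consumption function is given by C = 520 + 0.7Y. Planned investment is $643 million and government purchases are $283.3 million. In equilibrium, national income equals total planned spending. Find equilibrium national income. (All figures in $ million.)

Y = C + I + G = 520 + 0.7Y + 643 + 283.3
Y − 0.7Y = 1446.3
0.3Y = 1446.3, so Y = 1446.3/0.3 = 4821

Y = 4821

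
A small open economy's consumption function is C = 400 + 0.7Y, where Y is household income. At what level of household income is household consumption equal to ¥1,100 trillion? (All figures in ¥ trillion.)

400 + 0.7Y = 1100
0.7Y = 700, so Y = 700/0.7 = 1000

Y = 1000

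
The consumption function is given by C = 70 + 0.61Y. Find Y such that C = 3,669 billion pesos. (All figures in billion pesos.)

70 + 0.61Y = 3669
0.61Y = 3599, so Y = 3599/0.61 = 5900

Y = 5900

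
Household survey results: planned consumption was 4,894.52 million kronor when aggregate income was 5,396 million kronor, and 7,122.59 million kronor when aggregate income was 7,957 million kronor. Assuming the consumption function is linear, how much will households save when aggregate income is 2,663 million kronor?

S = 146.19

MPC = (7122.59 − 4894.52)/(7957 − 5396) = 2228.07/2561 = 0.87
a = 4894.52 − 0.87(5396) = 4894.52 − 4694.52 = 200
C = 200 + 0.87(2663) = 2516.81
S = 2663 − 2516.81 = 146.19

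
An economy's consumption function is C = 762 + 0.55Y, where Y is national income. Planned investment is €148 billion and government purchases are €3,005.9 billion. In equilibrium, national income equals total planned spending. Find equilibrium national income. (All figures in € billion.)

Y = 8702

Y = C + I + G = 762 + 0.55Y + 148 + 3005.9
Y − 0.55Y = 3915.9
0.45Y = 3915.9, so Y = 3915.9/0.45 = 8702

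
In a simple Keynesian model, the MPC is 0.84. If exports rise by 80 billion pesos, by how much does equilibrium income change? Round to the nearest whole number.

The multiplier is 1/(1 − MPC) = 1/0.16.
ΔY = 80/0.16 = 500.00 ≈ 500

ΔY ≈ 500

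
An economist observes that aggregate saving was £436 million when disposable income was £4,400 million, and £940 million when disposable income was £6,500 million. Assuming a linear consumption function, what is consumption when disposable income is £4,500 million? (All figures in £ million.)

C = 4040

MPS = ΔS/ΔY = (940 − 436)/(6500 − 4400) = 504/2100 = 0.24
MPC = 1 − MPS = 0.76
Autonomous saving = 436 − 0.24(4400) = -620, so a = 620
C = 620 + 0.76(4500) = 620 + 3420 = 4040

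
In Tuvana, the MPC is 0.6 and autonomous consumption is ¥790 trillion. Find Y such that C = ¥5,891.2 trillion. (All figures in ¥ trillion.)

790 + 0.6Y = 5891.2
0.6Y = 5101.2, so Y = 5101.2/0.6 = 8502

Y = 8502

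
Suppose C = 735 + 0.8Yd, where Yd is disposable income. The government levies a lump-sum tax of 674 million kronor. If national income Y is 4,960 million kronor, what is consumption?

C = 4163.8

Yd = Y − T = 4960 − 674 = 4286
C = 735 + 0.8(4286) = 735 + 3428.8 = 4163.8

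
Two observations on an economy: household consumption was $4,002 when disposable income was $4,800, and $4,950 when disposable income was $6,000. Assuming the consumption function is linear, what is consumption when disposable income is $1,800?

C = 1632

MPC = (4950 − 4002)/(6000 − 4800) = 948/1200 = 0.79
a = 4002 − 0.79(4800) = 4002 − 3792 = 210
C = 210 + 0.79(1800) = 210 + 1422 = 1632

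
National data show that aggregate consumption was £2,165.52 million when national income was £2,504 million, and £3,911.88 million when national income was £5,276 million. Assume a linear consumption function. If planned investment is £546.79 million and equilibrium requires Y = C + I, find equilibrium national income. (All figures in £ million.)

MPC = (3911.88 − 2165.52)/(5276 − 2504) = 1746.36/2772 = 0.63
a = 2165.52 − 0.63(2504) = 588
Equilibrium: Y = 588 + 0.63Y + 546.79
0.37Y = 1134.79, so Y = 1134.79/0.37 = 3067

Y = 3067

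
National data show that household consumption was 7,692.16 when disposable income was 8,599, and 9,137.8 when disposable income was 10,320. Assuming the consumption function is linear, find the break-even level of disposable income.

MPC = (9137.8 − 7692.16)/(10320 − 8599) = 1445.64/1721 = 0.84
a = 7692.16 − 0.84(8599) = 7692.16 − 7223.16 = 469
Break-even: Y = a/(1−MPC) = 469/0.16 = 2931.25

Y = 2931.25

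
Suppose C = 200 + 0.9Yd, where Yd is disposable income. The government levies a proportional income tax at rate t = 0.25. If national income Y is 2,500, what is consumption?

Yd = (1 − 0.25)(2500) = 0.75(2500) = 1875
C = 200 + 0.9(1875) = 200 + 1687.5 = 1887.5

C = 1887.5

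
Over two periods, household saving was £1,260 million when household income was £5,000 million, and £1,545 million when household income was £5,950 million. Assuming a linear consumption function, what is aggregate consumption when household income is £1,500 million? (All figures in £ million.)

C = 1290

MPS = ΔS/ΔY = (1545 − 1260)/(5950 − 5000) = 285/950 = 0.3
MPC = 1 − MPS = 0.7
Autonomous saving = 1260 − 0.3(5000) = -240, so a = 240
C = 240 + 0.7(1500) = 240 + 1050 = 1290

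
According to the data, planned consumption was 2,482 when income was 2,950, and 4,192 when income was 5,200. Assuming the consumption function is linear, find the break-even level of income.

MPC = (4192 − 2482)/(5200 − 2950) = 1710/2250 = 0.76
a = 2482 − 0.76(2950) = 2482 − 2242 = 240
Break-even: Y = a/(1−MPC) = 240/0.24 = 1000

Y = 1000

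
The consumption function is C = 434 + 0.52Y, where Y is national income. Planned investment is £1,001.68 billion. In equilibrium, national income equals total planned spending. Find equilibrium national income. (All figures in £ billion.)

Y = C + I = 434 + 0.52Y + 1001.68
Y − 0.52Y = 1435.68
0.48Y = 1435.68, so Y = 1435.68/0.48 = 2991

Y = 2991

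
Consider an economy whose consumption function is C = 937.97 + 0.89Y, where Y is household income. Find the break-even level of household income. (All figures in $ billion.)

At break-even, C = Y: 937.97 + 0.89Y = Y
0.11Y = 937.97, so Y = 937.97/0.11 = 8527

Y = 8527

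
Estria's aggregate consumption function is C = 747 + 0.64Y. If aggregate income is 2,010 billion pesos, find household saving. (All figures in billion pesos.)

S = -23.4

C = 747 + 0.64(2010) = 747 + 1286.4 = 2033.4
S = Y − C = 2010 − 2033.4 = -23.4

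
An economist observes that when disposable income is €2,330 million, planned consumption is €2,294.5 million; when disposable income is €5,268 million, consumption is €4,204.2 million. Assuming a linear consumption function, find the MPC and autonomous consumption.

MPC = 0.65; a = 780

MPC = ΔC/ΔY = (4204.2 − 2294.5)/(5268 − 2330) = 1909.7/2938 = 0.65
a = C − MPC·Y = 2294.5 − 0.65(2330) = 2294.5 − 1514.5 = 780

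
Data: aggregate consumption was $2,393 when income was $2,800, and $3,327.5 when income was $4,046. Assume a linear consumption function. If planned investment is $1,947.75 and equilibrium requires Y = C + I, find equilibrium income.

Y = 8963

MPC = (3327.5 − 2393)/(4046 − 2800) = 934.5/1246 = 0.75
a = 2393 − 0.75(2800) = 293
Equilibrium: Y = 293 + 0.75Y + 1947.75
0.25Y = 2240.75, so Y = 2240.75/0.25 = 8963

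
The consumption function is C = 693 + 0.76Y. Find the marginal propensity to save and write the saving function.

MPS = 1 − MPC = 1 − 0.76 = 0.24
S = Y − C = -693 + 0.24Y

MPS = 0.24; S = -693 + 0.24Y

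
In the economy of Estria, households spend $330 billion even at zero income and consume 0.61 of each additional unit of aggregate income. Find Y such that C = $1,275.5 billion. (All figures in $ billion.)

330 + 0.61Y = 1275.5
0.61Y = 945.5, so Y = 945.5/0.61 = 1550

Y = 1550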